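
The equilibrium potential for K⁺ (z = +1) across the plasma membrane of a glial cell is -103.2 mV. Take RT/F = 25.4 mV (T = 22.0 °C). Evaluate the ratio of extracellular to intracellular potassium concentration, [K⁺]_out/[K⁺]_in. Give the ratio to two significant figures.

ln([out]/[in]) = E·z/(25.4) = -103.2 × 1 / 25.4 = -4.0630
[out]/[in] = e^(-4.0630) = 0.0172

0.017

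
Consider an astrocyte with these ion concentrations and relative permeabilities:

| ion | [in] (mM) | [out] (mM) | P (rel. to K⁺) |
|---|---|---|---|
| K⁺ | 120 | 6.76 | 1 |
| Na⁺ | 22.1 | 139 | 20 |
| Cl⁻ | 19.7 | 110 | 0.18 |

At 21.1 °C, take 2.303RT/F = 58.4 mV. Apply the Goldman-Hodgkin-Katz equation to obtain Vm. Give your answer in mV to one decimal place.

Vm = 58.4 · log₁₀[(Σ P·[cation]ₒ + Σ P·[anion]ᵢ) / (Σ P·[cation]ᵢ + Σ P·[anion]ₒ)]
Numerator = 1×6.76 + 20×139 + 0.18×19.7 = 2790
Denominator = 1×120 + 20×22.1 + 0.18×110 = 581.8
Vm = 58.4 · log₁₀(4.796) = 58.4 × (0.6809) = 39.76 mV

39.8 mV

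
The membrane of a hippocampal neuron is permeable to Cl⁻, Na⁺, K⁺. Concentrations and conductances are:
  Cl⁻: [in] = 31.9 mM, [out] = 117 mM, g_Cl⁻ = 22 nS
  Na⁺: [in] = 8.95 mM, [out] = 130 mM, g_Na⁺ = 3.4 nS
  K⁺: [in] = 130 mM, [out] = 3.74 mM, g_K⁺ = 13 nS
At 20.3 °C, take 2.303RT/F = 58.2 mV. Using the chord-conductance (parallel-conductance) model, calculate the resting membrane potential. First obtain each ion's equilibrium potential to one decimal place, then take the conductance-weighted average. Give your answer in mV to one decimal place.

-43.2 mV

E_Cl⁻ = (58.2/-1)·log₁₀(117/31.9) = -32.8 mV
E_Na⁺ = (58.2/1)·log₁₀(130/8.95) = 67.6 mV
E_K⁺ = (58.2/1)·log₁₀(3.74/130) = -89.7 mV
Vm = (Σ gᵢEᵢ)/(Σ gᵢ) = (22·-32.8 + 3.4·67.6 + 13·-89.7) / (22 + 3.4 + 13)
= -1657.86 / 38.4 = -43.17 mV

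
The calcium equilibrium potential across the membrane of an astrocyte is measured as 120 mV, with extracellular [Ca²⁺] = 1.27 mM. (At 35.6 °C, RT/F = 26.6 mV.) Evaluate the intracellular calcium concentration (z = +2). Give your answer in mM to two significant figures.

0.00015 mM

Nernst: E = (26.6/2) · ln([out]/[in]), so ln([out]/[in]) = 120.0 × 2 / 26.6 = 9.0226.
[out]/[in] = e^(9.0226) = 8288.
[in] = 1.27 / 8288 = 0.0001532 mM.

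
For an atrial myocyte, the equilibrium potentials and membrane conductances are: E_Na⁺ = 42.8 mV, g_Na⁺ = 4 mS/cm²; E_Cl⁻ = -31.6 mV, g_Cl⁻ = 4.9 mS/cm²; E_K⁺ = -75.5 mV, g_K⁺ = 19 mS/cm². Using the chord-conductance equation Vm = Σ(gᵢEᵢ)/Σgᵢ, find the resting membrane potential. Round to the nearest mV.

-51 mV

Σ gᵢEᵢ = 4·(42.8) + 4.9·(-31.6) + 19·(-75.5) = -1418.14
Σ gᵢ = 4 + 4.9 + 19 = 27.9
Vm = -1418.14 / 27.9 = -50.83 mV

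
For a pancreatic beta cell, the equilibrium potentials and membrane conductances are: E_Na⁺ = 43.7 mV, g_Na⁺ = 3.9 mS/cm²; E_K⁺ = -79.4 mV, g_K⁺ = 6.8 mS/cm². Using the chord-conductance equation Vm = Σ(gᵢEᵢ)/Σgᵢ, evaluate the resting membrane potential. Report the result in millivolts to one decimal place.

-34.5 mV

Σ gᵢEᵢ = 3.9·(43.7) + 6.8·(-79.4) = -369.49
Σ gᵢ = 3.9 + 6.8 = 10.7
Vm = -369.49 / 10.7 = -34.53 mV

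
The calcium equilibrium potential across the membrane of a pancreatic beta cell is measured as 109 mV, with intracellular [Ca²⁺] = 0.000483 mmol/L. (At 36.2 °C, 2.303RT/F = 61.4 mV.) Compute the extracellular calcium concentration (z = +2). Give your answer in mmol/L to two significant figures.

Nernst: E = (61.4/2) · log₁₀([out]/[in]), so log₁₀([out]/[in]) = 109.0 × 2 / 61.4 = 3.5505.
[out]/[in] = 10^(3.5505) = 3552.
[out] = 3552 × 0.000483 = 1.716 mmol/L.

1.7 mmol/L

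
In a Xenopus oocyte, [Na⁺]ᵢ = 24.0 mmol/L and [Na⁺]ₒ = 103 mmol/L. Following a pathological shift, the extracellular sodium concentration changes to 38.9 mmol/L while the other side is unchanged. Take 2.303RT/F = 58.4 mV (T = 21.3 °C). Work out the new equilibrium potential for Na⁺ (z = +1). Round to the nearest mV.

12 mV

After the shift: [Na⁺]_out = 38.9, [Na⁺]_in = 24.0 mmol/L.
E_new = (58.4/1)·log₁₀(38.9/24.0) = 58.40 · (0.2097) = 12.25 mV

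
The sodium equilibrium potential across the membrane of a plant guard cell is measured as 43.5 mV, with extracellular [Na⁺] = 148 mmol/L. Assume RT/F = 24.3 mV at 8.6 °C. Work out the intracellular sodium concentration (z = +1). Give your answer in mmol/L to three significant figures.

24.7 mmol/L

Nernst: E = (24.3/1) · ln([out]/[in]), so ln([out]/[in]) = 43.5 × 1 / 24.3 = 1.7901.
[out]/[in] = e^(1.7901) = 5.99.
[in] = 148 / 5.99 = 24.71 mmol/L.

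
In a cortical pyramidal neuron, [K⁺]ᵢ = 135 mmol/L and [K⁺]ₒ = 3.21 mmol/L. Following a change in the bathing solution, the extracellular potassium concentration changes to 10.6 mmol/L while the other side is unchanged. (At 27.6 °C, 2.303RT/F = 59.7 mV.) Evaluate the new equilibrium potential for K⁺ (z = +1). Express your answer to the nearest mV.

After the shift: [K⁺]_out = 10.6, [K⁺]_in = 135 mmol/L.
E_new = (59.7/1)·log₁₀(10.6/135) = 59.70 · (-1.1050) = -65.97 mV

-66 mV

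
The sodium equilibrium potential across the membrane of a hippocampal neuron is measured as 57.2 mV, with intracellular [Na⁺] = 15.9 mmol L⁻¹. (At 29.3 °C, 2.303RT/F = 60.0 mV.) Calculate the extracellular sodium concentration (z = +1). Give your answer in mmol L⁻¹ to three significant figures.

143 mmol L⁻¹

Nernst: E = (60.0/1) · log₁₀([out]/[in]), so log₁₀([out]/[in]) = 57.2 × 1 / 60.0 = 0.9533.
[out]/[in] = 10^(0.9533) = 8.981.
[out] = 8.981 × 15.9 = 142.8 mmol L⁻¹.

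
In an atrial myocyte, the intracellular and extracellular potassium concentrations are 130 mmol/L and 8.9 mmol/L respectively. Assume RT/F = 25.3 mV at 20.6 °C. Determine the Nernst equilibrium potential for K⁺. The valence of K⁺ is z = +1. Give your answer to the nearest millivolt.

-68 mV

E = (25.3/z) · ln([K⁺]_out/[K⁺]_in) with z = +1.
= (25.3/1) · ln(8.9/130) = 25.30 · ln(0.06846)
= 25.30 · (-2.6815) = -67.84 mV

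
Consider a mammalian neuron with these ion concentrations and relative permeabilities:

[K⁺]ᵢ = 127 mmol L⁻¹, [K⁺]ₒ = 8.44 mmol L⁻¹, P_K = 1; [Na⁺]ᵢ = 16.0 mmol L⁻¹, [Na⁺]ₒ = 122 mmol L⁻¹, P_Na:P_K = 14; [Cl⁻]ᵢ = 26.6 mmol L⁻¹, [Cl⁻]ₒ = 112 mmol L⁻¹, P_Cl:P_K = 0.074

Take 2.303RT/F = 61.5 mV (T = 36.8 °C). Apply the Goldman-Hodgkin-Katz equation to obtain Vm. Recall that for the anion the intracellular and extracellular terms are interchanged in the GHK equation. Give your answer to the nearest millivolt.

42 mV

Vm = 61.5 · log₁₀[(Σ P·[cation]ₒ + Σ P·[anion]ᵢ) / (Σ P·[cation]ᵢ + Σ P·[anion]ₒ)]
Numerator = 1×8.44 + 14×122 + 0.074×26.6 = 1718
Denominator = 1×127 + 14×16.0 + 0.074×112 = 359.3
Vm = 61.5 · log₁₀(4.7828) = 61.5 × (0.6797) = 41.80 mV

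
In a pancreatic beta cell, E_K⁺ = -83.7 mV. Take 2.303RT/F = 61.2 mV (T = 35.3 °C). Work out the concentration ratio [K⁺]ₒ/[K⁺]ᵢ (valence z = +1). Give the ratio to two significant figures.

0.043

log₁₀([out]/[in]) = E·z/(61.2) = -83.7 × 1 / 61.2 = -1.3676
[out]/[in] = 10^(-1.3676) = 0.04289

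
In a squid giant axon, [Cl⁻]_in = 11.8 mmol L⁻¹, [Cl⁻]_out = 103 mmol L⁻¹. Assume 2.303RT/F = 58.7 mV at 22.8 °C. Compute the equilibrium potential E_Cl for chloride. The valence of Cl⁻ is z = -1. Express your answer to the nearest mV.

-55 mV

E = (58.7/z) · log₁₀([Cl⁻]_out/[Cl⁻]_in) with z = -1.
For an anion, dividing by z = -1 reverses the sign.
= (58.7/-1) · log₁₀(103/11.8) = -58.70 · log₁₀(8.729)
= -58.70 · (0.9410) = -55.23 mV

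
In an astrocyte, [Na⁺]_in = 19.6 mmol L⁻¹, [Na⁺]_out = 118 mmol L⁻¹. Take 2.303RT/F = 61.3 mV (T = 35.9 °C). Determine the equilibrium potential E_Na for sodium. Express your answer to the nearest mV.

48 mV

E = (61.3/z) · log₁₀([Na⁺]_out/[Na⁺]_in) with z = +1.
= (61.3/1) · log₁₀(118/19.6) = 61.30 · log₁₀(6.02)
= 61.30 · (0.7796) = 47.79 mV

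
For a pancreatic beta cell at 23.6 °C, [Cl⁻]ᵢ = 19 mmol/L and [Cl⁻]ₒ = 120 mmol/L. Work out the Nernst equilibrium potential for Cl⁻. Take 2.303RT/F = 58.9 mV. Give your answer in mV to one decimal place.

-47.1 mV

E = (58.9/z) · log₁₀([Cl⁻]_out/[Cl⁻]_in) with z = -1.
For an anion, dividing by z = -1 reverses the sign.
= (58.9/-1) · log₁₀(120/19) = -58.90 · log₁₀(6.316)
= -58.90 · (0.8004) = -47.15 mV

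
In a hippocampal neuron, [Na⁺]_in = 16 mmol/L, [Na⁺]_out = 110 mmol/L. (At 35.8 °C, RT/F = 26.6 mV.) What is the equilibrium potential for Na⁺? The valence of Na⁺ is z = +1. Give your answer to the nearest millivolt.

E = (26.6/z) · ln([Na⁺]_out/[Na⁺]_in) with z = +1.
= (26.6/1) · ln(110/16) = 26.60 · ln(6.875)
= 26.60 · (1.9279) = 51.28 mV

51 mV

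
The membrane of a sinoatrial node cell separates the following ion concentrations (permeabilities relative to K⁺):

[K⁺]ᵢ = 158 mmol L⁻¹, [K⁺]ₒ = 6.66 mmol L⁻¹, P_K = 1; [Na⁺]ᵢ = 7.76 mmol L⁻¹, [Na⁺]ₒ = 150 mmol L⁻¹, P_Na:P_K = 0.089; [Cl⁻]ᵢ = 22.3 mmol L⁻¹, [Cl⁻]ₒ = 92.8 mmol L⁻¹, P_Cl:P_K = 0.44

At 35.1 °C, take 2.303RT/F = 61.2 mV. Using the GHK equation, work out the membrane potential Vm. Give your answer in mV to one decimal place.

-50.5 mV

Vm = 61.2 · log₁₀[(Σ P·[cation]ₒ + Σ P·[anion]ᵢ) / (Σ P·[cation]ᵢ + Σ P·[anion]ₒ)]
Numerator = 1×6.66 + 0.089×150 + 0.44×22.3 = 29.82
Denominator = 1×158 + 0.089×7.76 + 0.44×92.8 = 199.5
Vm = 61.2 · log₁₀(0.14947) = 61.2 × (-0.8255) = -50.52 mV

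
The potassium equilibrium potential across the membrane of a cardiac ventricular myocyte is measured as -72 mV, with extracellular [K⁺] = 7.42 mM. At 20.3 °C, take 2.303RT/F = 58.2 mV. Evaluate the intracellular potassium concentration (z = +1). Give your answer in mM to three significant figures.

Nernst: E = (58.2/1) · log₁₀([out]/[in]), so log₁₀([out]/[in]) = -72.0 × 1 / 58.2 = -1.2371.
[out]/[in] = 10^(-1.2371) = 0.05793.
[in] = 7.42 / 0.05793 = 128.1 mM.

128 mM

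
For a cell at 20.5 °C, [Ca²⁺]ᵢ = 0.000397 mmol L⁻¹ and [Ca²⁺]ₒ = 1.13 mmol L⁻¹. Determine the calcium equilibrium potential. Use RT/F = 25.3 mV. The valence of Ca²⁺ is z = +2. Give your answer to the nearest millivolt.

101 mV

E = (25.3/z) · ln([Ca²⁺]_out/[Ca²⁺]_in) with z = +2.
= (25.3/2) · ln(1.13/0.000397) = 12.65 · ln(2846)
= 12.65 · (7.9538) = 100.62 mV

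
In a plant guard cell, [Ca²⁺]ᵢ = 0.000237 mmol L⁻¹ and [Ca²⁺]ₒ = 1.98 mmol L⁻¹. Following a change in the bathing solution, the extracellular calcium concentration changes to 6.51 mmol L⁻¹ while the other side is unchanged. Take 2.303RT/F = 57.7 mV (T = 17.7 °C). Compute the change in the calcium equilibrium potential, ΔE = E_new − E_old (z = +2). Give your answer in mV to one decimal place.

E_old = (57.7/2)·log₁₀(1.98/0.000237) = 113.15 mV
E_new = (57.7/2)·log₁₀(6.51/0.000237) = 128.06 mV
ΔE = 128.06 − (113.15) = 14.91 mV

14.9 mV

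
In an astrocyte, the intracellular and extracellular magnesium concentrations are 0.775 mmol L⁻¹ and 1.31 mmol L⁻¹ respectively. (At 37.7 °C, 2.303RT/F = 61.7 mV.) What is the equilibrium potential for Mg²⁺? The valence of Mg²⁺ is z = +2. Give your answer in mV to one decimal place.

7.0 mV

E = (61.7/z) · log₁₀([Mg²⁺]_out/[Mg²⁺]_in) with z = +2.
= (61.7/2) · log₁₀(1.31/0.775) = 30.85 · log₁₀(1.69)
= 30.85 · (0.2280) = 7.03 mV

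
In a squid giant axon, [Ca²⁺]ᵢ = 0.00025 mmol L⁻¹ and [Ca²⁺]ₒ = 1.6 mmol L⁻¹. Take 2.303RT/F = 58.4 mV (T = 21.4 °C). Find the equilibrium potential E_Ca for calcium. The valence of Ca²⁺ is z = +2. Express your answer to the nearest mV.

111 mV

E = (58.4/z) · log₁₀([Ca²⁺]_out/[Ca²⁺]_in) with z = +2.
= (58.4/2) · log₁₀(1.6/0.00025) = 29.20 · log₁₀(6400)
= 29.20 · (3.8062) = 111.14 mV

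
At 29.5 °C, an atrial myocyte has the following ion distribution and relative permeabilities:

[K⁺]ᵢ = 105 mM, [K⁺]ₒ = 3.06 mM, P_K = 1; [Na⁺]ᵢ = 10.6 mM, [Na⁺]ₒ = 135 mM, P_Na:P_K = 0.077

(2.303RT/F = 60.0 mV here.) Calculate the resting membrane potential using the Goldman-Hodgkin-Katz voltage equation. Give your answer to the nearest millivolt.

-54 mV

Vm = 60.0 · log₁₀[(Σ P·[cation]ₒ + Σ P·[anion]ᵢ) / (Σ P·[cation]ᵢ + Σ P·[anion]ₒ)]
Numerator = 1×3.06 + 0.077×135 = 13.46
Denominator = 1×105 + 0.077×10.6 = 105.8
Vm = 60.0 · log₁₀(0.12715) = 60.0 × (-0.8957) = -53.74 mV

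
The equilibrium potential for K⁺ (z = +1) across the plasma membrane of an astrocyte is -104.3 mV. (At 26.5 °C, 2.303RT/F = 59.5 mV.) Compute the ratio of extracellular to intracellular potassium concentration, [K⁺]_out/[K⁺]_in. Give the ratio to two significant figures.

0.018

log₁₀([out]/[in]) = E·z/(59.5) = -104.3 × 1 / 59.5 = -1.7529
[out]/[in] = 10^(-1.7529) = 0.01766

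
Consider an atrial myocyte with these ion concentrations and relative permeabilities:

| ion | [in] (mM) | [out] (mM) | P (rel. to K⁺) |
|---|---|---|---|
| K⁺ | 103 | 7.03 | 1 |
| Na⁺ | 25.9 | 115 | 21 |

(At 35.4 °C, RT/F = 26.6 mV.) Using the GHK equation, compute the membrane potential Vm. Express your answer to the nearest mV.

Vm = 26.6 · ln[(Σ P·[cation]ₒ + Σ P·[anion]ᵢ) / (Σ P·[cation]ᵢ + Σ P·[anion]ₒ)]
Numerator = 1×7.03 + 21×115 = 2422
Denominator = 1×103 + 21×25.9 = 646.9
Vm = 26.6 · ln(3.7441) = 26.6 × (1.3202) = 35.12 mV

35 mV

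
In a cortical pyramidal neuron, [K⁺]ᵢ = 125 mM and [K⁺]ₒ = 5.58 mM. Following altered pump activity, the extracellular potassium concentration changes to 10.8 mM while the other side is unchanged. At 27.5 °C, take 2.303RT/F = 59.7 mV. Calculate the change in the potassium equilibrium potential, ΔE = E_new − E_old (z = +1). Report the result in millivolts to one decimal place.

E_old = (59.7/1)·log₁₀(5.58/125) = -80.61 mV
E_new = (59.7/1)·log₁₀(10.8/125) = -63.49 mV
ΔE = -63.49 − (-80.61) = 17.12 mV

17.1 mV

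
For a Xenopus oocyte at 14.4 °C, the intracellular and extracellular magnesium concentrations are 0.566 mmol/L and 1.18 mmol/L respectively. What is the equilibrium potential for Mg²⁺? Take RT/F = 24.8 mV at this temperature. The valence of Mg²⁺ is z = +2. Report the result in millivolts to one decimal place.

E = (24.8/z) · ln([Mg²⁺]_out/[Mg²⁺]_in) with z = +2.
= (24.8/2) · ln(1.18/0.566) = 12.40 · ln(2.085)
= 12.40 · (0.7347) = 9.11 mV

9.1 mV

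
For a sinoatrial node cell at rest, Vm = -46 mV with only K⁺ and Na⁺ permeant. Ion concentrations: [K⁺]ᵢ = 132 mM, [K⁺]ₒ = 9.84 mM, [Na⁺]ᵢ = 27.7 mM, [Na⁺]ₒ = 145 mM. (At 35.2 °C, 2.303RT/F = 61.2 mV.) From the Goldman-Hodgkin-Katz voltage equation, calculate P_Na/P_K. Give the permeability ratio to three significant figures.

Let α = P_Na/P_K. GHK: Vm = 61.2·log₁₀[(Kₒ + α·Naₒ)/(Kᵢ + α·Naᵢ)].
10^(Vm/61.2) = 10^(-46.0/61.2) = 0.17716
So 0.17716·(Kᵢ + α·Naᵢ) = Kₒ + α·Naₒ → α = (0.17716·132.0 − 9.84) / (145.0 − 0.17716·27.7)
α = (23.39 − 9.84) / (145.0 − 4.907) = 13.55/140.1 = 0.09669

0.0967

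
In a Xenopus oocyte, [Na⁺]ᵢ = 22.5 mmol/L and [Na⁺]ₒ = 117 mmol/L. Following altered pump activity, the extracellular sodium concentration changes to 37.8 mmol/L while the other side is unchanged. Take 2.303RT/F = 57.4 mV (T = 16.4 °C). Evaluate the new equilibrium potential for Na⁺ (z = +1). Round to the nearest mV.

13 mV

After the shift: [Na⁺]_out = 37.8, [Na⁺]_in = 22.5 mmol/L.
E_new = (57.4/1)·log₁₀(37.8/22.5) = 57.40 · (0.2253) = 12.93 mV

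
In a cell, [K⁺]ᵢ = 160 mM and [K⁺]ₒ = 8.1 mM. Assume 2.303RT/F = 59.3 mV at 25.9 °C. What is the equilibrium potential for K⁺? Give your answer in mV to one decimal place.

E = (59.3/z) · log₁₀([K⁺]_out/[K⁺]_in) with z = +1.
= (59.3/1) · log₁₀(8.1/160) = 59.30 · log₁₀(0.05062)
= 59.30 · (-1.2956) = -76.83 mV

-76.8 mV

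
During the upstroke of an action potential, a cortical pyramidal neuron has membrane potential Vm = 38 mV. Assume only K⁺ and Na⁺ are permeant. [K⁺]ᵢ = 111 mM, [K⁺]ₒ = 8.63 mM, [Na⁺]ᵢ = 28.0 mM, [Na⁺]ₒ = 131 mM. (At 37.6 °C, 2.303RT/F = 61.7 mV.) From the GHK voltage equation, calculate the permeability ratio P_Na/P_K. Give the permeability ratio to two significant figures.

29

Let α = P_Na/P_K. GHK: Vm = 61.7·log₁₀[(Kₒ + α·Naₒ)/(Kᵢ + α·Naᵢ)].
10^(Vm/61.7) = 10^(38.0/61.7) = 4.1294
So 4.1294·(Kᵢ + α·Naᵢ) = Kₒ + α·Naₒ → α = (4.1294·111.0 − 8.63) / (131.0 − 4.1294·28.0)
α = (458.4 − 8.63) / (131.0 − 115.6) = 449.7/15.38 = 29.25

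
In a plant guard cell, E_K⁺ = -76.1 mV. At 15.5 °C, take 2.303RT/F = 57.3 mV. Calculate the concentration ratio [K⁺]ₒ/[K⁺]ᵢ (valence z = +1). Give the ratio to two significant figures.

log₁₀([out]/[in]) = E·z/(57.3) = -76.1 × 1 / 57.3 = -1.3281
[out]/[in] = 10^(-1.3281) = 0.04698

0.047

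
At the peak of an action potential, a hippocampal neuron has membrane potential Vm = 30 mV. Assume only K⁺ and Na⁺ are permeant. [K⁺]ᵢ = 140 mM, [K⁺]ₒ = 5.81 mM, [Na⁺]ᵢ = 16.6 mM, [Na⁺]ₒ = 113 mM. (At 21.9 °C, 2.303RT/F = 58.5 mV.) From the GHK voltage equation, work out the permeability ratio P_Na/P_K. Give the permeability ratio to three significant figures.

Let α = P_Na/P_K. GHK: Vm = 58.5·log₁₀[(Kₒ + α·Naₒ)/(Kᵢ + α·Naᵢ)].
10^(Vm/58.5) = 10^(30.0/58.5) = 3.257
So 3.257·(Kᵢ + α·Naᵢ) = Kₒ + α·Naₒ → α = (3.257·140.0 − 5.81) / (113.0 − 3.257·16.6)
α = (456 − 5.81) / (113.0 − 54.07) = 450.2/58.93 = 7.639

7.64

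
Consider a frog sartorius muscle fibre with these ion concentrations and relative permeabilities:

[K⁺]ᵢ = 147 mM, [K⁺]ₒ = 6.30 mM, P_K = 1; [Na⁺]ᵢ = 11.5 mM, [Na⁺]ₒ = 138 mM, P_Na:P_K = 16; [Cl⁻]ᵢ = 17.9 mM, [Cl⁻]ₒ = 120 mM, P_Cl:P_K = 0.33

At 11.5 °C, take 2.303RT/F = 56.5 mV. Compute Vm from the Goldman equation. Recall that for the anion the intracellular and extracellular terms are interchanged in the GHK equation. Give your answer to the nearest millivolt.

Vm = 56.5 · log₁₀[(Σ P·[cation]ₒ + Σ P·[anion]ᵢ) / (Σ P·[cation]ᵢ + Σ P·[anion]ₒ)]
Numerator = 1×6.30 + 16×138 + 0.33×17.9 = 2220
Denominator = 1×147 + 16×11.5 + 0.33×120 = 370.6
Vm = 56.5 · log₁₀(5.9908) = 56.5 × (0.7775) = 43.93 mV

44 mV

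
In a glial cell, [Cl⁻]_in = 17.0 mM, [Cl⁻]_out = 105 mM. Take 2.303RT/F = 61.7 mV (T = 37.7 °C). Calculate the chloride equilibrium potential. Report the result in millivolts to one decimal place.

-48.8 mV

E = (61.7/z) · log₁₀([Cl⁻]_out/[Cl⁻]_in) with z = -1.
For an anion, dividing by z = -1 reverses the sign.
= (61.7/-1) · log₁₀(105/17.0) = -61.70 · log₁₀(6.176)
= -61.70 · (0.7907) = -48.79 mV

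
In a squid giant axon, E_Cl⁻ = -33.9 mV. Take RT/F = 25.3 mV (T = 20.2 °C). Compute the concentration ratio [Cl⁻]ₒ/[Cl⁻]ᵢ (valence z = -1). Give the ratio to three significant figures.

3.82

ln([out]/[in]) = E·z/(25.3) = -33.9 × -1 / 25.3 = 1.3399
[out]/[in] = e^(1.3399) = 3.819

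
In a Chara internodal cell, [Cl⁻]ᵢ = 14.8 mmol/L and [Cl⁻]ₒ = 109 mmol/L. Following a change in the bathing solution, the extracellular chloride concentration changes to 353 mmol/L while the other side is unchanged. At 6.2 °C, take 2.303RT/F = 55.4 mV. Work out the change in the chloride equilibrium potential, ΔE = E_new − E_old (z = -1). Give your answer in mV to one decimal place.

-28.3 mV

E_old = (55.4/-1)·log₁₀(109/14.8) = -48.04 mV
E_new = (55.4/-1)·log₁₀(353/14.8) = -76.31 mV
ΔE = -76.31 − (-48.04) = -28.27 mV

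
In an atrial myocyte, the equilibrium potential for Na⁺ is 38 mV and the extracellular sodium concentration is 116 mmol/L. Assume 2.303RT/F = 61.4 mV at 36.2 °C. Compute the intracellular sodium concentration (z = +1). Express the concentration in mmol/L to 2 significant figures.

Nernst: E = (61.4/1) · log₁₀([out]/[in]), so log₁₀([out]/[in]) = 38.0 × 1 / 61.4 = 0.6189.
[out]/[in] = 10^(0.6189) = 4.158.
[in] = 116 / 4.158 = 27.9 mmol/L.

28 mmol/L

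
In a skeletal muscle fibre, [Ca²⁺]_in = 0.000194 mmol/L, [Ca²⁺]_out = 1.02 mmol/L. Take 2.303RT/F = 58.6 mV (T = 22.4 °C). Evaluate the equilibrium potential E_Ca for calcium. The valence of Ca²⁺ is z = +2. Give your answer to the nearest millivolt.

109 mV

E = (58.6/z) · log₁₀([Ca²⁺]_out/[Ca²⁺]_in) with z = +2.
= (58.6/2) · log₁₀(1.02/0.000194) = 29.30 · log₁₀(5258)
= 29.30 · (3.7208) = 109.02 mV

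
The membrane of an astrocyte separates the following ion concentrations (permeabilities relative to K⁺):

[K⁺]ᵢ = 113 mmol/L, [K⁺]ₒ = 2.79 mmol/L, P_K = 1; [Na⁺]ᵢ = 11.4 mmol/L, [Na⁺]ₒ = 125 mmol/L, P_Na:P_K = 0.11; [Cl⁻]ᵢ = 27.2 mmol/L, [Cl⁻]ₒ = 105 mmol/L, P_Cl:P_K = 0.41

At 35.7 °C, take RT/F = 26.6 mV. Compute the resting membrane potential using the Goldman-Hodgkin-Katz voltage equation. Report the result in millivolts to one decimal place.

-46.2 mV

Vm = 26.6 · ln[(Σ P·[cation]ₒ + Σ P·[anion]ᵢ) / (Σ P·[cation]ᵢ + Σ P·[anion]ₒ)]
Numerator = 1×2.79 + 0.11×125 + 0.41×27.2 = 27.69
Denominator = 1×113 + 0.11×11.4 + 0.41×105 = 157.3
Vm = 26.6 · ln(0.17604) = 26.6 × (-1.7370) = -46.21 mV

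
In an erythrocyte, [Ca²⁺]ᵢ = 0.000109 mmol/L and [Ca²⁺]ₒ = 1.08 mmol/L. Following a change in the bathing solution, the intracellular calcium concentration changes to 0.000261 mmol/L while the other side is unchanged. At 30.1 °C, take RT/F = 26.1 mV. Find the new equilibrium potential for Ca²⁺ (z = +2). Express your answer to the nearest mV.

109 mV

After the shift: [Ca²⁺]_out = 1.08, [Ca²⁺]_in = 0.000261 mmol/L.
E_new = (26.1/2)·ln(1.08/0.000261) = 13.05 · (8.3280) = 108.68 mV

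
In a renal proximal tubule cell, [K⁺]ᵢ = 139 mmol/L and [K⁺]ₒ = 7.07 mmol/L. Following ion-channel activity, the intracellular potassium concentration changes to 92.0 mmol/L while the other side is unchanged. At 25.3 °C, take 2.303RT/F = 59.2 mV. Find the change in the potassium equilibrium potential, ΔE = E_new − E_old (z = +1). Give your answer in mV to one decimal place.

E_old = (59.2/1)·log₁₀(7.07/139) = -76.58 mV
E_new = (59.2/1)·log₁₀(7.07/92.0) = -65.97 mV
ΔE = -65.97 − (-76.58) = 10.61 mV

10.6 mV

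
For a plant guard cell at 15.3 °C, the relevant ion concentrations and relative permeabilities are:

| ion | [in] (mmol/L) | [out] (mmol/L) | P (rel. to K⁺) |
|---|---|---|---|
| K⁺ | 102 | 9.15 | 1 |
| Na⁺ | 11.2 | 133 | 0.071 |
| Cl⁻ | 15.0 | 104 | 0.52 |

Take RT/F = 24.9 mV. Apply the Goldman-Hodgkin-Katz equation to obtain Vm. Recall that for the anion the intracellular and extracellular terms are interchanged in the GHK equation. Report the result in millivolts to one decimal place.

-44.4 mV

Vm = 24.9 · ln[(Σ P·[cation]ₒ + Σ P·[anion]ᵢ) / (Σ P·[cation]ᵢ + Σ P·[anion]ₒ)]
Numerator = 1×9.15 + 0.071×133 + 0.52×15.0 = 26.39
Denominator = 1×102 + 0.071×11.2 + 0.52×104 = 156.9
Vm = 24.9 · ln(0.16824) = 24.9 × (-1.7824) = -44.38 mV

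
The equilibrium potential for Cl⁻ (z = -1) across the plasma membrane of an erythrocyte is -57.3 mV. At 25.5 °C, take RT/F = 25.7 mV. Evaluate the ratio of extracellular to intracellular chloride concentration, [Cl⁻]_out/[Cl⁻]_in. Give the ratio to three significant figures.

9.30

ln([out]/[in]) = E·z/(25.7) = -57.3 × -1 / 25.7 = 2.2296
[out]/[in] = e^(2.2296) = 9.296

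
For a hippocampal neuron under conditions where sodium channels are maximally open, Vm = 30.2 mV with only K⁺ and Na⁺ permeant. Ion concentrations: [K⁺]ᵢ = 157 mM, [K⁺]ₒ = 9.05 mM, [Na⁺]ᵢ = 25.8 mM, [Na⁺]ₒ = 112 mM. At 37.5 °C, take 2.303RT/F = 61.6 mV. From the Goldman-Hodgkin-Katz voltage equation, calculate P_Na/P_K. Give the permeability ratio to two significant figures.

15

Let α = P_Na/P_K. GHK: Vm = 61.6·log₁₀[(Kₒ + α·Naₒ)/(Kᵢ + α·Naᵢ)].
10^(Vm/61.6) = 10^(30.2/61.6) = 3.0921
So 3.0921·(Kᵢ + α·Naᵢ) = Kₒ + α·Naₒ → α = (3.0921·157.0 − 9.05) / (112.0 − 3.0921·25.8)
α = (485.5 − 9.05) / (112.0 − 79.78) = 476.4/32.22 = 14.79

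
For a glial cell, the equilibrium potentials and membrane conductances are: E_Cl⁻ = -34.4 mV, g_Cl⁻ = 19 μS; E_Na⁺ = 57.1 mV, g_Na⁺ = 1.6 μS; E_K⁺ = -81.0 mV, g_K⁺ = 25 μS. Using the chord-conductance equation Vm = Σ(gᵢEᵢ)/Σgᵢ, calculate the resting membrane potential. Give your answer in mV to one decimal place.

-56.7 mV

Σ gᵢEᵢ = 19·(-34.4) + 1.6·(57.1) + 25·(-81.0) = -2587.24
Σ gᵢ = 19 + 1.6 + 25 = 45.6
Vm = -2587.24 / 45.6 = -56.74 mV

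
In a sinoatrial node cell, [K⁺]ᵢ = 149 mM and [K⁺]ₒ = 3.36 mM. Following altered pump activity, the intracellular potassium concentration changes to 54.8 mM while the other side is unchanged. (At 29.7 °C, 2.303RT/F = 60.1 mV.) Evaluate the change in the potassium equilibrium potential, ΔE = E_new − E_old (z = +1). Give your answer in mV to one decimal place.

E_old = (60.1/1)·log₁₀(3.36/149) = -98.98 mV
E_new = (60.1/1)·log₁₀(3.36/54.8) = -72.87 mV
ΔE = -72.87 − (-98.98) = 26.11 mV

26.1 mV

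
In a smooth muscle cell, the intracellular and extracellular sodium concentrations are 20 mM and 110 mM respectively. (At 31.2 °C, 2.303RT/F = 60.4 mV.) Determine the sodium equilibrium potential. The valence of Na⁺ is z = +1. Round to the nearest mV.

45 mV

E = (60.4/z) · log₁₀([Na⁺]_out/[Na⁺]_in) with z = +1.
= (60.4/1) · log₁₀(110/20) = 60.40 · log₁₀(5.5)
= 60.40 · (0.7404) = 44.72 mV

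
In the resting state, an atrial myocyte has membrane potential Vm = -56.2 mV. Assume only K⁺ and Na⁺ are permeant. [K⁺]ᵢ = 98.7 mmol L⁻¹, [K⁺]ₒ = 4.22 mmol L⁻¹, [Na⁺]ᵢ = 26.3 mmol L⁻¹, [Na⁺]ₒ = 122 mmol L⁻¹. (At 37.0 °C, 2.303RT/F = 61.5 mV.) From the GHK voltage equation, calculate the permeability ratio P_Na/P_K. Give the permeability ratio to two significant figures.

Let α = P_Na/P_K. GHK: Vm = 61.5·log₁₀[(Kₒ + α·Naₒ)/(Kᵢ + α·Naᵢ)].
10^(Vm/61.5) = 10^(-56.2/61.5) = 0.12195
So 0.12195·(Kᵢ + α·Naᵢ) = Kₒ + α·Naₒ → α = (0.12195·98.7 − 4.22) / (122.0 − 0.12195·26.3)
α = (12.04 − 4.22) / (122.0 − 3.207) = 7.816/118.8 = 0.0658

0.066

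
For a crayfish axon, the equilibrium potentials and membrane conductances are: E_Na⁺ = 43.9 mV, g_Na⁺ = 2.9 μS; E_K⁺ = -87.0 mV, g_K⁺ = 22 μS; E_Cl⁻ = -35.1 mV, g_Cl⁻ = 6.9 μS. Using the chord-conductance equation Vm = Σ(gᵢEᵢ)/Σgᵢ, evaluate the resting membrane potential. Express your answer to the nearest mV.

-64 mV

Σ gᵢEᵢ = 2.9·(43.9) + 22·(-87.0) + 6.9·(-35.1) = -2028.88
Σ gᵢ = 2.9 + 22 + 6.9 = 31.8
Vm = -2028.88 / 31.8 = -63.80 mV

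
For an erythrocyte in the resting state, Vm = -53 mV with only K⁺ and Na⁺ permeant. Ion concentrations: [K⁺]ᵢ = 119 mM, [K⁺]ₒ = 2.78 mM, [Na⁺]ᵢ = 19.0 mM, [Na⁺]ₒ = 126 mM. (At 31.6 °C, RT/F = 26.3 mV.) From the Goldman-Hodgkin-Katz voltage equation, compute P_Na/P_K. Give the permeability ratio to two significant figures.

0.11

Let α = P_Na/P_K. GHK: Vm = 26.3·ln[(Kₒ + α·Naₒ)/(Kᵢ + α·Naᵢ)].
e^(Vm/26.3) = e^(-53.0/26.3) = 0.13329
So 0.13329·(Kᵢ + α·Naᵢ) = Kₒ + α·Naₒ → α = (0.13329·119.0 − 2.78) / (126.0 − 0.13329·19.0)
α = (15.86 − 2.78) / (126.0 − 2.533) = 13.08/123.5 = 0.106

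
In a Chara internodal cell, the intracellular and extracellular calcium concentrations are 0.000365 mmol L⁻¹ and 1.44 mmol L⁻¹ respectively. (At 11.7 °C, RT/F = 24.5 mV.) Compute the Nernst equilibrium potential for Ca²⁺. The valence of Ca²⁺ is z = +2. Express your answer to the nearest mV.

101 mV

E = (24.5/z) · ln([Ca²⁺]_out/[Ca²⁺]_in) with z = +2.
= (24.5/2) · ln(1.44/0.000365) = 12.25 · ln(3945)
= 12.25 · (8.2803) = 101.43 mV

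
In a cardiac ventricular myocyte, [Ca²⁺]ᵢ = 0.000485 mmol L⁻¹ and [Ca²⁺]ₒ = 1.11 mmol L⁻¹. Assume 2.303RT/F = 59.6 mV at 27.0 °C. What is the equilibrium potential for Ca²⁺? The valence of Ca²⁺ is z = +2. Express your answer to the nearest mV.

100 mV

E = (59.6/z) · log₁₀([Ca²⁺]_out/[Ca²⁺]_in) with z = +2.
= (59.6/2) · log₁₀(1.11/0.000485) = 29.80 · log₁₀(2289)
= 29.80 · (3.3596) = 100.12 mV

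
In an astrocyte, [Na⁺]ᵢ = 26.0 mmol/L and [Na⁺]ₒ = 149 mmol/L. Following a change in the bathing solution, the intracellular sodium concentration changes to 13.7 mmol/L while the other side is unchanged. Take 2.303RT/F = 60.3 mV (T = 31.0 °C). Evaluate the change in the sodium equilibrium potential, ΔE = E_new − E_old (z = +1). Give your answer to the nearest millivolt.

E_old = (60.3/1)·log₁₀(149/26.0) = 45.72 mV
E_new = (60.3/1)·log₁₀(149/13.7) = 62.50 mV
ΔE = 62.50 − (45.72) = 16.78 mV

17 mV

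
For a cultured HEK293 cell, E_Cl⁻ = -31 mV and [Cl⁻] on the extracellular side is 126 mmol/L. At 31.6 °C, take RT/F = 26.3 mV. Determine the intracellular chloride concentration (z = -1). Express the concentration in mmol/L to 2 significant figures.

39 mmol/L

Nernst: E = (26.3/-1) · ln([out]/[in]), so ln([out]/[in]) = -31.0 × -1 / 26.3 = 1.1787.
[out]/[in] = e^(1.1787) = 3.25.
[in] = 126 / 3.25 = 38.77 mmol/L.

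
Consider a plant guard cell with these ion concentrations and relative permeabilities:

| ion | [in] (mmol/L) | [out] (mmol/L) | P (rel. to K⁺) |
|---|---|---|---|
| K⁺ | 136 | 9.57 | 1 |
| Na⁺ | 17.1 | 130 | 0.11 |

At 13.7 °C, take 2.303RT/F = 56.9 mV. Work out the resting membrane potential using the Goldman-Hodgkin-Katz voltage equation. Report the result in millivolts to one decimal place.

-43.3 mV

Vm = 56.9 · log₁₀[(Σ P·[cation]ₒ + Σ P·[anion]ᵢ) / (Σ P·[cation]ᵢ + Σ P·[anion]ₒ)]
Numerator = 1×9.57 + 0.11×130 = 23.87
Denominator = 1×136 + 0.11×17.1 = 137.9
Vm = 56.9 · log₁₀(0.17312) = 56.9 × (-0.7617) = -43.34 mV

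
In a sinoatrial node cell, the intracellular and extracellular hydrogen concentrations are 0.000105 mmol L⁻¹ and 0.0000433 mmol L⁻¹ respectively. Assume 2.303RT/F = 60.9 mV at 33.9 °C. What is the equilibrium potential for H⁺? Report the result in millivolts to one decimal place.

E = (60.9/z) · log₁₀([H⁺]_out/[H⁺]_in) with z = +1.
= (60.9/1) · log₁₀(0.0000433/0.000105) = 60.90 · log₁₀(0.4124)
= 60.90 · (-0.3847) = -23.43 mV

-23.4 mV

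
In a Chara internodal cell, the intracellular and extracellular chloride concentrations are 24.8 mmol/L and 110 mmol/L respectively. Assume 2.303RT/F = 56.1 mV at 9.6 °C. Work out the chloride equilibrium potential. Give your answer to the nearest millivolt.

E = (56.1/z) · log₁₀([Cl⁻]_out/[Cl⁻]_in) with z = -1.
For an anion, dividing by z = -1 reverses the sign.
= (56.1/-1) · log₁₀(110/24.8) = -56.10 · log₁₀(4.435)
= -56.10 · (0.6469) = -36.29 mV

-36 mV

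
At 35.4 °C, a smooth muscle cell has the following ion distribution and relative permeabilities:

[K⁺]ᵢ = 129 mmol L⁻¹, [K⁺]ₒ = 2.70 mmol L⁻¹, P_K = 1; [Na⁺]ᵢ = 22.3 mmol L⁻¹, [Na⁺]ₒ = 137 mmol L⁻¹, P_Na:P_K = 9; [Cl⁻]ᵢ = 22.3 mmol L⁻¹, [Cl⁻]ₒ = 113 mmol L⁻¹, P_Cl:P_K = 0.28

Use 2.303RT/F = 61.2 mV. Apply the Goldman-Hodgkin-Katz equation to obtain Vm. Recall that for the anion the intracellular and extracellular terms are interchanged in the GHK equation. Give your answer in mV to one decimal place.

32.8 mV

Vm = 61.2 · log₁₀[(Σ P·[cation]ₒ + Σ P·[anion]ᵢ) / (Σ P·[cation]ᵢ + Σ P·[anion]ₒ)]
Numerator = 1×2.70 + 9×137 + 0.28×22.3 = 1242
Denominator = 1×129 + 9×22.3 + 0.28×113 = 361.3
Vm = 61.2 · log₁₀(3.4371) = 61.2 × (0.5362) = 32.81 mV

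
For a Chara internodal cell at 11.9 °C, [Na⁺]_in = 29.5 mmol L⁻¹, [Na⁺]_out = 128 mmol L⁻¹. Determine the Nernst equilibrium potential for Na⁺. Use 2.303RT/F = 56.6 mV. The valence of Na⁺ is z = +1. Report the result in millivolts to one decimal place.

36.1 mV

E = (56.6/z) · log₁₀([Na⁺]_out/[Na⁺]_in) with z = +1.
= (56.6/1) · log₁₀(128/29.5) = 56.60 · log₁₀(4.339)
= 56.60 · (0.6374) = 36.08 mV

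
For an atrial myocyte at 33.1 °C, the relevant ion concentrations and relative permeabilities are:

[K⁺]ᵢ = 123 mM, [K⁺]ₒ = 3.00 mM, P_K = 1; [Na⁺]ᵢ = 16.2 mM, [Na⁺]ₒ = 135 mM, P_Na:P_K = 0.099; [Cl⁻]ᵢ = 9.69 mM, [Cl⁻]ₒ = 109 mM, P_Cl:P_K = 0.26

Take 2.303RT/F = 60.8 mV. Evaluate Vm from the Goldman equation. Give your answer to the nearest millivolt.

Vm = 60.8 · log₁₀[(Σ P·[cation]ₒ + Σ P·[anion]ᵢ) / (Σ P·[cation]ᵢ + Σ P·[anion]ₒ)]
Numerator = 1×3.00 + 0.099×135 + 0.26×9.69 = 18.88
Denominator = 1×123 + 0.099×16.2 + 0.26×109 = 152.9
Vm = 60.8 · log₁₀(0.12347) = 60.8 × (-0.9084) = -55.23 mV

-55 mV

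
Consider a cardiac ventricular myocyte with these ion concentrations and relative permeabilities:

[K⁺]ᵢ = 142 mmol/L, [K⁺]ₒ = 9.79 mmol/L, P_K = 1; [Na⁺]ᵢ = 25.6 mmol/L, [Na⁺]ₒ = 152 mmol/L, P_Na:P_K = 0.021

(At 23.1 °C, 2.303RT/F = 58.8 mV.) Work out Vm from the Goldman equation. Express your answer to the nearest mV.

-61 mV

Vm = 58.8 · log₁₀[(Σ P·[cation]ₒ + Σ P·[anion]ᵢ) / (Σ P·[cation]ᵢ + Σ P·[anion]ₒ)]
Numerator = 1×9.79 + 0.021×152 = 12.98
Denominator = 1×142 + 0.021×25.6 = 142.5
Vm = 58.8 · log₁₀(0.091078) = 58.8 × (-1.0406) = -61.19 mV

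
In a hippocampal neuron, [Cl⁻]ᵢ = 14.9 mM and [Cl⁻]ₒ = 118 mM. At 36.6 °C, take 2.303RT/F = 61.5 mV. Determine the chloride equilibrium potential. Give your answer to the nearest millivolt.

-55 mV

E = (61.5/z) · log₁₀([Cl⁻]_out/[Cl⁻]_in) with z = -1.
For an anion, dividing by z = -1 reverses the sign.
= (61.5/-1) · log₁₀(118/14.9) = -61.50 · log₁₀(7.919)
= -61.50 · (0.8987) = -55.27 mV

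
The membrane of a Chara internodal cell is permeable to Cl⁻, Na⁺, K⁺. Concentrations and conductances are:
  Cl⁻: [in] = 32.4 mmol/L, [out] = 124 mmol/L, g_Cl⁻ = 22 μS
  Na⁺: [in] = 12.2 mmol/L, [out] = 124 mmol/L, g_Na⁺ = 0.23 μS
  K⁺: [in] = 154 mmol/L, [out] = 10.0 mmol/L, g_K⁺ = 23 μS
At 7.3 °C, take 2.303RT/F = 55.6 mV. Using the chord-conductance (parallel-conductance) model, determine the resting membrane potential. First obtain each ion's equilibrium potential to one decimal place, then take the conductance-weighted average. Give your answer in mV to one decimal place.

E_Cl⁻ = (55.6/-1)·log₁₀(124/32.4) = -32.4 mV
E_Na⁺ = (55.6/1)·log₁₀(124/12.2) = 56.0 mV
E_K⁺ = (55.6/1)·log₁₀(10.0/154) = -66.0 mV
Vm = (Σ gᵢEᵢ)/(Σ gᵢ) = (22·-32.4 + 0.23·56.0 + 23·-66.0) / (22 + 0.23 + 23)
= -2217.92 / 45.23 = -49.04 mV

-49.0 mV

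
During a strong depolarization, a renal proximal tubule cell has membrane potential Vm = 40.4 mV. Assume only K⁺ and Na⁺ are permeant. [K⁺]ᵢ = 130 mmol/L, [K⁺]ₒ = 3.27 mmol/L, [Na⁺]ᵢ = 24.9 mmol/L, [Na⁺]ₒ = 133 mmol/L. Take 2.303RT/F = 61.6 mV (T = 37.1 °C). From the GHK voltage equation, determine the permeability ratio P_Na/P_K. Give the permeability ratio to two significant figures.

29

Let α = P_Na/P_K. GHK: Vm = 61.6·log₁₀[(Kₒ + α·Naₒ)/(Kᵢ + α·Naᵢ)].
10^(Vm/61.6) = 10^(40.4/61.6) = 4.5274
So 4.5274·(Kᵢ + α·Naᵢ) = Kₒ + α·Naₒ → α = (4.5274·130.0 − 3.27) / (133.0 − 4.5274·24.9)
α = (588.6 − 3.27) / (133.0 − 112.7) = 585.3/20.27 = 28.88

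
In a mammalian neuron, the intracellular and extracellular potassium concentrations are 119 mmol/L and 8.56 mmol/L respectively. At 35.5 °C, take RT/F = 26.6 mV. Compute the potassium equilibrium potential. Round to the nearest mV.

E = (26.6/z) · ln([K⁺]_out/[K⁺]_in) with z = +1.
= (26.6/1) · ln(8.56/119) = 26.60 · ln(0.07193)
= 26.60 · (-2.6320) = -70.01 mV

-70 mV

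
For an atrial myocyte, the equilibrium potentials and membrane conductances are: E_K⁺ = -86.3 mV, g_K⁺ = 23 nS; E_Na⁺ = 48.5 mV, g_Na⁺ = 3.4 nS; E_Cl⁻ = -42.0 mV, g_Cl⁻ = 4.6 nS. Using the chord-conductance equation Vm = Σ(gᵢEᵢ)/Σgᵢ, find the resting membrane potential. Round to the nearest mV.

Σ gᵢEᵢ = 23·(-86.3) + 3.4·(48.5) + 4.6·(-42.0) = -2013.20
Σ gᵢ = 23 + 3.4 + 4.6 = 31
Vm = -2013.20 / 31 = -64.94 mV

-65 mV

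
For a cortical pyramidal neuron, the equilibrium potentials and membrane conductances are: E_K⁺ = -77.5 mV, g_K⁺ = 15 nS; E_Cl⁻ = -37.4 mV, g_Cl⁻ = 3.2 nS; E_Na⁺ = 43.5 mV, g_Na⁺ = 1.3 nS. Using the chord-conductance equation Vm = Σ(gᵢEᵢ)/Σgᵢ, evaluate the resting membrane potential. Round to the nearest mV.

Σ gᵢEᵢ = 15·(-77.5) + 3.2·(-37.4) + 1.3·(43.5) = -1225.63
Σ gᵢ = 15 + 3.2 + 1.3 = 19.5
Vm = -1225.63 / 19.5 = -62.85 mV

-63 mV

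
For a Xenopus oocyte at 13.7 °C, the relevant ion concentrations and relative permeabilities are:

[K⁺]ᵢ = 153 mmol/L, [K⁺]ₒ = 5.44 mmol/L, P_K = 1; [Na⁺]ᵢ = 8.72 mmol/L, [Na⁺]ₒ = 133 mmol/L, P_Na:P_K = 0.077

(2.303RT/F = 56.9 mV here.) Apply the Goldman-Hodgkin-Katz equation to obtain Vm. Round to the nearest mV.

Vm = 56.9 · log₁₀[(Σ P·[cation]ₒ + Σ P·[anion]ᵢ) / (Σ P·[cation]ᵢ + Σ P·[anion]ₒ)]
Numerator = 1×5.44 + 0.077×133 = 15.68
Denominator = 1×153 + 0.077×8.72 = 153.7
Vm = 56.9 · log₁₀(0.10204) = 56.9 × (-0.9912) = -56.40 mV

-56 mV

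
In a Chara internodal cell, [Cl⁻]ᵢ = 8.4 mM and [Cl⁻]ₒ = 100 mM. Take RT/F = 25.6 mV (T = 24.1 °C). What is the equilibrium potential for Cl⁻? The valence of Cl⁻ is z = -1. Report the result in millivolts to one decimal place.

E = (25.6/z) · ln([Cl⁻]_out/[Cl⁻]_in) with z = -1.
For an anion, dividing by z = -1 reverses the sign.
= (25.6/-1) · ln(100/8.4) = -25.60 · ln(11.9)
= -25.60 · (2.4769) = -63.41 mV

-63.4 mV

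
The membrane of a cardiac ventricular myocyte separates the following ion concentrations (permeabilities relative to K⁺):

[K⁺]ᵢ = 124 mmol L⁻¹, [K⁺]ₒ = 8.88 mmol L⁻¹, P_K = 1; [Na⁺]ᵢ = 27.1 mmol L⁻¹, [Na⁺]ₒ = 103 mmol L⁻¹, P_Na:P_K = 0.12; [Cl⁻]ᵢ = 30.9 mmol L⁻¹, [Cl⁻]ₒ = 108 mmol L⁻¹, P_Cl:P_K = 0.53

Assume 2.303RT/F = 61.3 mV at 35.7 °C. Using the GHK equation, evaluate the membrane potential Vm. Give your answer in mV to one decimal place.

Vm = 61.3 · log₁₀[(Σ P·[cation]ₒ + Σ P·[anion]ᵢ) / (Σ P·[cation]ᵢ + Σ P·[anion]ₒ)]
Numerator = 1×8.88 + 0.12×103 + 0.53×30.9 = 37.62
Denominator = 1×124 + 0.12×27.1 + 0.53×108 = 184.5
Vm = 61.3 · log₁₀(0.2039) = 61.3 × (-0.6906) = -42.33 mV

-42.3 mV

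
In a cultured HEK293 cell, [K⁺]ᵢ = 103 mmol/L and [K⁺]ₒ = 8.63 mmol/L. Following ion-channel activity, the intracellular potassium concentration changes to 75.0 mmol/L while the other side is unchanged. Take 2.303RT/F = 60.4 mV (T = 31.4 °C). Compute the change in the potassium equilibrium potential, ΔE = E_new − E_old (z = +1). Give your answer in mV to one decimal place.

E_old = (60.4/1)·log₁₀(8.63/103) = -65.04 mV
E_new = (60.4/1)·log₁₀(8.63/75.0) = -56.72 mV
ΔE = -56.72 − (-65.04) = 8.32 mV

8.3 mV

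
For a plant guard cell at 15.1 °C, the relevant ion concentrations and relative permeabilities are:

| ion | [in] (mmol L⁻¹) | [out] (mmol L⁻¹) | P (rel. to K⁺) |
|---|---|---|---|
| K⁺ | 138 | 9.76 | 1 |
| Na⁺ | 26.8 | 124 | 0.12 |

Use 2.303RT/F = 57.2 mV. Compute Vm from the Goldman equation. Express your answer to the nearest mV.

-43 mV

Vm = 57.2 · log₁₀[(Σ P·[cation]ₒ + Σ P·[anion]ᵢ) / (Σ P·[cation]ᵢ + Σ P·[anion]ₒ)]
Numerator = 1×9.76 + 0.12×124 = 24.64
Denominator = 1×138 + 0.12×26.8 = 141.2
Vm = 57.2 · log₁₀(0.17448) = 57.2 × (-0.7582) = -43.37 mV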